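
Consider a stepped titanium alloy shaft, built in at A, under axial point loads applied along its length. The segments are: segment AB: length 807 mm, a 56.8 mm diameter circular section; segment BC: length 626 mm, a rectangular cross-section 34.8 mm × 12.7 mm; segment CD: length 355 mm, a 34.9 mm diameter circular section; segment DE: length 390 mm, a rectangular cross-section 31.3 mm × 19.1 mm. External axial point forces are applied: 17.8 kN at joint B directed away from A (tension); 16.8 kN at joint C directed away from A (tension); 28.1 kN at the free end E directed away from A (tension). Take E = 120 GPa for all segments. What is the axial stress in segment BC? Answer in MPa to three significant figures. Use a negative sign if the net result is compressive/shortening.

Internal axial forces (sectioning from the free end, tension +): N_DE = 28.1 kN, N_CD = 28.1 kN, N_BC = 44.9 kN, N_AB = 62.7 kN.
A_BC = 442 mm².
σ_BC = N_BC/A_BC = 44900/442 = 101.6 MPa.

102 MPa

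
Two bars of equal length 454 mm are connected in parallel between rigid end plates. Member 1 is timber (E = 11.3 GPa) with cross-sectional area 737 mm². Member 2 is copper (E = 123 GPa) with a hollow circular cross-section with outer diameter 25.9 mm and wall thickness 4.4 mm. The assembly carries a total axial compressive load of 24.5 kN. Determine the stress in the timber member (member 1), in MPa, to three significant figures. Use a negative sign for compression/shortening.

A_2 = 297.2 mm².
Equal strain + equilibrium ⇒ each member carries load in proportion to AE: A₁E₁ = 8328000 N, A₂E₂ = 36550000 N, ΣAE = 44880000 N.
σ₁ = P·E₁/ΣAE = -24500·11300/44880000 = -6.168 MPa.

-6.17 MPa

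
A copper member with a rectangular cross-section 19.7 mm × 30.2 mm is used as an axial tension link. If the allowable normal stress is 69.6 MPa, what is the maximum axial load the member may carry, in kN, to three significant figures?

41.4 kN

A = 594.9 mm².
P_max = σ_allow · A = 69.6 · 594.9 = 41410 N = 41.41 kN.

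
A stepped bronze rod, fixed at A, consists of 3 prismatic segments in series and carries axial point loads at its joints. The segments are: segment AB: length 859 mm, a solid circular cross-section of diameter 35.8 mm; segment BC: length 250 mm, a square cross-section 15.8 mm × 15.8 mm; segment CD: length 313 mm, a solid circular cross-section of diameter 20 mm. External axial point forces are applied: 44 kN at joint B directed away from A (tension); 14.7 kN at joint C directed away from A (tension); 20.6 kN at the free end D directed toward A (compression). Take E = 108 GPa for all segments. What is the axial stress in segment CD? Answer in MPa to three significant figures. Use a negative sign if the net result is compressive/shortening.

-65.6 MPa

Internal axial forces (sectioning from the free end, tension +): N_CD = -20.6 kN, N_BC = -5.9 kN, N_AB = 38.1 kN.
A_CD = 314.2 mm².
σ_CD = N_CD/A_CD = -20600/314.2 = -65.57 MPa.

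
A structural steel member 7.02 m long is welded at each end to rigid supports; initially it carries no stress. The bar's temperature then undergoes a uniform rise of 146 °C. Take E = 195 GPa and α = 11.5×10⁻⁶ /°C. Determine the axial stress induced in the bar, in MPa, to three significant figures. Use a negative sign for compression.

Free thermal expansion αLΔT = 11.5e-6 · 7020 · 146 = 11.79 mm.
The walls impose strain ε = −(11.79)/7020 = -1.6790e-03; σ = Eε = 195000 · -1.6790e-03 = -327.4 MPa.

-327 MPa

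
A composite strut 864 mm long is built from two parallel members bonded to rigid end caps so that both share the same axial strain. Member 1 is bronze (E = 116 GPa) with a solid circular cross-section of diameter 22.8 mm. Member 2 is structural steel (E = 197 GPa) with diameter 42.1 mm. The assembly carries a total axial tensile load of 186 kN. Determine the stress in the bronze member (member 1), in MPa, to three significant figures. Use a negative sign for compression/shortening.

A_1 = 408.3 mm².
A_2 = 1392 mm².
Equal strain + equilibrium ⇒ each member carries load in proportion to AE: A₁E₁ = 47360000 N, A₂E₂ = 274200000 N, ΣAE = 321600000 N.
σ₁ = P·E₁/ΣAE = 186000·116000/321600000 = 67.09 MPa.

67.1 MPa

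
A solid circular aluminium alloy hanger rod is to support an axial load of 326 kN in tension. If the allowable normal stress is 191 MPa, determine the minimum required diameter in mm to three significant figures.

Required area A ≥ P/σ_allow = 326000/191 = 1707 mm².
For a solid circular section, d ≥ √(4A/π) = 46.62 mm.

46.6 mm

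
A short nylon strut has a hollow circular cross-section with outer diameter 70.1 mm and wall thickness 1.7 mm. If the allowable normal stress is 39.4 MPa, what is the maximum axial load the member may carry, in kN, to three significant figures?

A = 365.3 mm².
P_max = σ_allow · A = 39.4 · 365.3 = 14390 N = 14.39 kN.

14.4 kN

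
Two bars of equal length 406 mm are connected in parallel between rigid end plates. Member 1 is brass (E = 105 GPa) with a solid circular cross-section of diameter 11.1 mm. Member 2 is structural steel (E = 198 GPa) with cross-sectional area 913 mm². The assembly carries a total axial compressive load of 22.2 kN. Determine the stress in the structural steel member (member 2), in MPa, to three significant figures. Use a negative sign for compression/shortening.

-23.0 MPa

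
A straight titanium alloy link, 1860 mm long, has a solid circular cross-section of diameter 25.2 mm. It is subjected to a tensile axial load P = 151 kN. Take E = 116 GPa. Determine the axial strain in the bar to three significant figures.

A = 498.8 mm².
σ = N/A = 302.8 MPa; ε = σ/E = 302.8/116000 = 2.610e-03.

0.00261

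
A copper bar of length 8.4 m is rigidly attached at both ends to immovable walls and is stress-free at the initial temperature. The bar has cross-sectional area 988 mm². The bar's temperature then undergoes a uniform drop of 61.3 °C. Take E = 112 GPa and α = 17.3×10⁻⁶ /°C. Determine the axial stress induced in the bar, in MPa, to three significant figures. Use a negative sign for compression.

Free thermal expansion αLΔT = 17.3e-6 · 8400 · -61.3 = -8.908 mm.
The walls impose strain ε = −(-8.908)/8400 = 1.0605e-03; σ = Eε = 112000 · 1.0605e-03 = 118.8 MPa.

119 MPa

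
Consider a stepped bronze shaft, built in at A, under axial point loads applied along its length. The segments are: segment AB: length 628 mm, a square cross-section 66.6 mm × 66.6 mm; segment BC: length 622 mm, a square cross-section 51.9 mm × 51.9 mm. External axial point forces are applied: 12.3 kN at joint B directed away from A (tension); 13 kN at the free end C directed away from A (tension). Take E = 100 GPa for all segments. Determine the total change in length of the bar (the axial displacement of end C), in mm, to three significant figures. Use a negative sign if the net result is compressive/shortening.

0.0658 mm

Internal axial forces (sectioning from the free end, tension +): N_BC = 13 kN, N_AB = 25.3 kN.
A_AB = 4436 mm².
A_BC = 2694 mm².
δ_AB = 25300·628/(4436·100000) = 0.03582 mm
δ_BC = 13000·622/(2694·100000) = 0.03002 mm
δ = Σδ_i = 0.06584 mm.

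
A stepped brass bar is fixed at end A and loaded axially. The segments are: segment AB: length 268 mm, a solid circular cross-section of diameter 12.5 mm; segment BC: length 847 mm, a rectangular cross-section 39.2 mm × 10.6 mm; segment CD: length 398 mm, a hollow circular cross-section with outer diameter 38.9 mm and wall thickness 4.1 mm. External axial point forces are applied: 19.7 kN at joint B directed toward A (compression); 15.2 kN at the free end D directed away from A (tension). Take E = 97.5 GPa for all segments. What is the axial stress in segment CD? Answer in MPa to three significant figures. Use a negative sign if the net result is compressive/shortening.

33.9 MPa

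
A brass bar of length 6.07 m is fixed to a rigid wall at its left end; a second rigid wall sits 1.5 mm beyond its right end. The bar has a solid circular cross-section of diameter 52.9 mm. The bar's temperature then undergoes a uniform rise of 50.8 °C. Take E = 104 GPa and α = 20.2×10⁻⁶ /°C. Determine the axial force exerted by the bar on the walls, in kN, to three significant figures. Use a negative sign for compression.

Free thermal expansion αLΔT = 20.2e-6 · 6070 · 50.8 = 6.229 mm.
The walls engage after the gap closes; constrained expansion = 6.229 − 1.5 = 4.729 mm.
The walls impose strain ε = −(4.729)/6070 = -7.7904e-04; σ = Eε = 104000 · -7.7904e-04 = -81.02 MPa.
Wall reaction R = σ·A = -81.02·2198 = -178100 N = -178.1 kN.

-178 kN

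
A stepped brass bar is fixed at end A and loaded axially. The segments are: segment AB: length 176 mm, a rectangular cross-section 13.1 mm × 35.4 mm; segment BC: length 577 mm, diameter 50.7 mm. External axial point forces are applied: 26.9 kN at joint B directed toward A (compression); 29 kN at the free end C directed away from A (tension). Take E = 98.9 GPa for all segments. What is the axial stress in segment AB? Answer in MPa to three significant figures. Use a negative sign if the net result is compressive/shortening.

Internal axial forces (sectioning from the free end, tension +): N_BC = 29 kN, N_AB = 2.1 kN.
A_AB = 463.7 mm².
σ_AB = N_AB/A_AB = 2100/463.7 = 4.528 MPa.

4.53 MPa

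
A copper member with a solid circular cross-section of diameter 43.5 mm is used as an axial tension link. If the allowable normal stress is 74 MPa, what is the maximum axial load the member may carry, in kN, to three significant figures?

A = 1486 mm².
P_max = σ_allow · A = 74 · 1486 = 110000 N = 110 kN.

110 kN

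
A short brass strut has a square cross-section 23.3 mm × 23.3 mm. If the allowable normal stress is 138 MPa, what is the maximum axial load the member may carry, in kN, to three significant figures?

74.9 kN

A = 542.9 mm².
P_max = σ_allow · A = 138 · 542.9 = 74920 N = 74.92 kN.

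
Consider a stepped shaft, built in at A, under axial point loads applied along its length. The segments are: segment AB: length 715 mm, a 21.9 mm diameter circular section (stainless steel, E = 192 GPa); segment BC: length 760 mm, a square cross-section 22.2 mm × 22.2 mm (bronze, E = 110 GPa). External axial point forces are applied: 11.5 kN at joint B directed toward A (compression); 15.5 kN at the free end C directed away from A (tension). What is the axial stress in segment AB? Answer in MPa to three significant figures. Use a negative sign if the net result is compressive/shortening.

10.6 MPa

Internal axial forces (sectioning from the free end, tension +): N_BC = 15.5 kN, N_AB = 4 kN.
A_AB = 376.7 mm².
σ_AB = N_AB/A_AB = 4000/376.7 = 10.62 MPa.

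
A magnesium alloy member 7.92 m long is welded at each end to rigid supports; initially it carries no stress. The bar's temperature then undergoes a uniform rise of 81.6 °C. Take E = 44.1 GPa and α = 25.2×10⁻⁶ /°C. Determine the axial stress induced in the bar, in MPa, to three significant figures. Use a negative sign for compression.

-90.7 MPa

Free thermal expansion αLΔT = 25.2e-6 · 7920 · 81.6 = 16.29 mm.
The walls impose strain ε = −(16.29)/7920 = -2.0563e-03; σ = Eε = 44100 · -2.0563e-03 = -90.68 MPa.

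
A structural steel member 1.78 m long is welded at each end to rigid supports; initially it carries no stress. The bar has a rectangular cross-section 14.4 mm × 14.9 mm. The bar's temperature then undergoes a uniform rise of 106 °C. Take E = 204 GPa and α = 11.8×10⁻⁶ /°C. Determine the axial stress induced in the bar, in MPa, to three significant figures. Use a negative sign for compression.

-255 MPa

Free thermal expansion αLΔT = 11.8e-6 · 1780 · 106 = 2.226 mm.
The walls impose strain ε = −(2.226)/1780 = -1.2508e-03; σ = Eε = 204000 · -1.2508e-03 = -255.2 MPa.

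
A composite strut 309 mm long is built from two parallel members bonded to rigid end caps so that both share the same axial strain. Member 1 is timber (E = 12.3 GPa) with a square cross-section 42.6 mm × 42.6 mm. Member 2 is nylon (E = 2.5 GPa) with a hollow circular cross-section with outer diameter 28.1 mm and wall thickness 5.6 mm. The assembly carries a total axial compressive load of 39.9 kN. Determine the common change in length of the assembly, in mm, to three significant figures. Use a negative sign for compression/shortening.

-0.529 mm

A_1 = 1815 mm².
A_2 = 395.8 mm².
Equal strain + equilibrium ⇒ each member carries load in proportion to AE: A₁E₁ = 22320000 N, A₂E₂ = 989600 N, ΣAE = 23310000 N.
δ = PL/ΣAE = -39900·309/23310000 = -0.5289 mm.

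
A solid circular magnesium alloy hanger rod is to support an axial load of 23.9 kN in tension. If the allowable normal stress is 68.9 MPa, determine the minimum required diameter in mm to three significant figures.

Required area A ≥ P/σ_allow = 23900/68.9 = 346.9 mm².
For a solid circular section, d ≥ √(4A/π) = 21.02 mm.

21.0 mm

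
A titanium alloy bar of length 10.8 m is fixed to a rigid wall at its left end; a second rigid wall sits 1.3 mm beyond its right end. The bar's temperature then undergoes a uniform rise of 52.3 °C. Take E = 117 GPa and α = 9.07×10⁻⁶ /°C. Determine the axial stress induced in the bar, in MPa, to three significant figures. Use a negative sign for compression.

-41.4 MPa

Free thermal expansion αLΔT = 9.07e-6 · 10800 · 52.3 = 5.123 mm.
The walls engage after the gap closes; constrained expansion = 5.123 − 1.3 = 3.823 mm.
The walls impose strain ε = −(3.823)/10800 = -3.5399e-04; σ = Eε = 117000 · -3.5399e-04 = -41.42 MPa.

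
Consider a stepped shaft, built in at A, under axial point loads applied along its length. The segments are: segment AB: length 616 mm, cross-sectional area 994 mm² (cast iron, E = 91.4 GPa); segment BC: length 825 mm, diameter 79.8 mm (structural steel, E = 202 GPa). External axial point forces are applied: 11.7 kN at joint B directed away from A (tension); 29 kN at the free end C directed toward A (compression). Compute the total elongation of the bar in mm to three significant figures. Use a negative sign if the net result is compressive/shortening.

Internal axial forces (sectioning from the free end, tension +): N_BC = -29 kN, N_AB = -17.3 kN.
A_BC = 5001 mm².
δ_AB = -17300·616/(994·91400) = -0.1173 mm
δ_BC = -29000·825/(5001·202000) = -0.02368 mm
δ = Σδ_i = -0.141 mm.

-0.141 mm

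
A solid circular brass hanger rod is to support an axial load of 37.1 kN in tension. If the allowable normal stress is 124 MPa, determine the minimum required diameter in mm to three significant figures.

19.5 mm

Required area A ≥ P/σ_allow = 37100/124 = 299.2 mm².
For a solid circular section, d ≥ √(4A/π) = 19.52 mm.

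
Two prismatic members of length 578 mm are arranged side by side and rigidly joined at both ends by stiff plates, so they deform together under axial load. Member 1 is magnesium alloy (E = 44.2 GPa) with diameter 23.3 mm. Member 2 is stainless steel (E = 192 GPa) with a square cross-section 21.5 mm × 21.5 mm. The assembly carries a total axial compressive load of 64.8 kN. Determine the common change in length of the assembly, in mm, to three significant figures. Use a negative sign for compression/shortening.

-0.348 mm

A_1 = 426.4 mm².
A_2 = 462.2 mm².
Equal strain + equilibrium ⇒ each member carries load in proportion to AE: A₁E₁ = 18850000 N, A₂E₂ = 88750000 N, ΣAE = 107600000 N.
δ = PL/ΣAE = -64800·578/107600000 = -0.3481 mm.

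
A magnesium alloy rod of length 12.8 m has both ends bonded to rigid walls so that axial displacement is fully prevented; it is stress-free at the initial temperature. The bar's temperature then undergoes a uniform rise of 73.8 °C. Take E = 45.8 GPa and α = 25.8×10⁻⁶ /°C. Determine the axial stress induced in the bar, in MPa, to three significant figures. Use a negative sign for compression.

Free thermal expansion αLΔT = 25.8e-6 · 12800 · 73.8 = 24.37 mm.
The walls impose strain ε = −(24.37)/12800 = -1.9040e-03; σ = Eε = 45800 · -1.9040e-03 = -87.21 MPa.

-87.2 MPa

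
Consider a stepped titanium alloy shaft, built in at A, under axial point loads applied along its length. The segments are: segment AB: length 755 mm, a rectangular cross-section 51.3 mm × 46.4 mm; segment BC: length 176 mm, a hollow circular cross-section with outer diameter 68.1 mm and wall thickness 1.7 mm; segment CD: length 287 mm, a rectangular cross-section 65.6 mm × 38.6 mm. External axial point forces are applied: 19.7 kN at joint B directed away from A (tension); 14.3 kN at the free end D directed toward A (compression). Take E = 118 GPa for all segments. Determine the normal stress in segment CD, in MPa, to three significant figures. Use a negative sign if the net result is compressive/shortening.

-5.65 MPa

Internal axial forces (sectioning from the free end, tension +): N_CD = -14.3 kN, N_BC = -14.3 kN, N_AB = 5.4 kN.
A_CD = 2532 mm².
σ_CD = N_CD/A_CD = -14300/2532 = -5.647 MPa.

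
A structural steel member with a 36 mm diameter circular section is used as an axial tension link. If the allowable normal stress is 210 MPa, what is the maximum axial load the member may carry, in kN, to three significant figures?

A = 1018 mm².
P_max = σ_allow · A = 210 · 1018 = 213800 N = 213.8 kN.

214 kN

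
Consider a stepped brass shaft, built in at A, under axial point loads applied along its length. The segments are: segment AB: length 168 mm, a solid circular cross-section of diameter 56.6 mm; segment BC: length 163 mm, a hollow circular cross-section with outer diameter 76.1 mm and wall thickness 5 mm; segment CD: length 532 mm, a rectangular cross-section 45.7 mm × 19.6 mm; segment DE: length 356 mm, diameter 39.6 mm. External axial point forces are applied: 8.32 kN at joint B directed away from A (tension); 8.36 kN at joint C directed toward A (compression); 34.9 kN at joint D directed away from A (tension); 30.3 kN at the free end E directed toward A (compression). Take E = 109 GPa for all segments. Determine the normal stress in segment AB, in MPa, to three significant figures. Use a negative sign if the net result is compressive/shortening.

1.81 MPa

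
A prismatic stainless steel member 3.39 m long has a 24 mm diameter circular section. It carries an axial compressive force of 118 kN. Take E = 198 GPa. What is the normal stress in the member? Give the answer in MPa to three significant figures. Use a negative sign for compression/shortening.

A = 452.4 mm².
σ = N/A = -118000/452.4 = -260.8 MPa.

-261 MPa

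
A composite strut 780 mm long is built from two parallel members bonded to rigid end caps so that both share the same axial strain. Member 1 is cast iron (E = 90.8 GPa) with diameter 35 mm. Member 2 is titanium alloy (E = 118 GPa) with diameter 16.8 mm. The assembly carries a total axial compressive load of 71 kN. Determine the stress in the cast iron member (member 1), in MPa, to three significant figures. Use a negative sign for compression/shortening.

A_1 = 962.1 mm².
A_2 = 221.7 mm².
Equal strain + equilibrium ⇒ each member carries load in proportion to AE: A₁E₁ = 87360000 N, A₂E₂ = 26160000 N, ΣAE = 113500000 N.
σ₁ = P·E₁/ΣAE = -71000·90800/113500000 = -56.79 MPa.

-56.8 MPa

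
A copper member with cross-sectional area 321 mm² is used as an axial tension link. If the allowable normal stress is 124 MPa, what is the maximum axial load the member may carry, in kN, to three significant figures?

P_max = σ_allow · A = 124 · 321 = 39800 N = 39.8 kN.

39.8 kN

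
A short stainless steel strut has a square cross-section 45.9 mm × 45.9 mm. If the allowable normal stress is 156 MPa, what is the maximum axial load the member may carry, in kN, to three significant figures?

329 kN

A = 2107 mm².
P_max = σ_allow · A = 156 · 2107 = 328700 N = 328.7 kN.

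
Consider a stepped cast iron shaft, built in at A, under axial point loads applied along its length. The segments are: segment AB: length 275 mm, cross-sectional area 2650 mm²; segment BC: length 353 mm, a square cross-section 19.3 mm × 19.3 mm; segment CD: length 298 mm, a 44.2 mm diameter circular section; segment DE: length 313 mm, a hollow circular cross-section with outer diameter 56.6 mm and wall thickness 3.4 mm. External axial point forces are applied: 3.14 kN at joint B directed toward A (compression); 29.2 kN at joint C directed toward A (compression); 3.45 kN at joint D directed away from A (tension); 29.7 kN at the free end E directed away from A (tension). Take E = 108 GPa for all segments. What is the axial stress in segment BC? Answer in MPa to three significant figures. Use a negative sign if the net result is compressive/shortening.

Internal axial forces (sectioning from the free end, tension +): N_DE = 29.7 kN, N_CD = 33.15 kN, N_BC = 3.95 kN, N_AB = 0.81 kN.
A_BC = 372.5 mm².
σ_BC = N_BC/A_BC = 3950/372.5 = 10.6 MPa.

10.6 MPa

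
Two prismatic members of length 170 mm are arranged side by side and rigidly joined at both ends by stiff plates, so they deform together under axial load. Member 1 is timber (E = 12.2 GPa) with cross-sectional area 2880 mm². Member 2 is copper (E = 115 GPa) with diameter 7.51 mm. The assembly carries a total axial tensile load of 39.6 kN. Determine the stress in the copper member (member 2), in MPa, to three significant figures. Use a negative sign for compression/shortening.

113 MPa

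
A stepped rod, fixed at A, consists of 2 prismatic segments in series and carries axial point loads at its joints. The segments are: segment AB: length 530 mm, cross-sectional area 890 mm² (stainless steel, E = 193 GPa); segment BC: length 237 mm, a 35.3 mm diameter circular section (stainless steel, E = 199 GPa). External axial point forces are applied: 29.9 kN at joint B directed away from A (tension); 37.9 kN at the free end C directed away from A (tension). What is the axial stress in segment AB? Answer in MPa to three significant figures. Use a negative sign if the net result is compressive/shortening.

76.2 MPa

Internal axial forces (sectioning from the free end, tension +): N_BC = 37.9 kN, N_AB = 67.8 kN.
σ_AB = N_AB/A_AB = 67800/890 = 76.18 MPa.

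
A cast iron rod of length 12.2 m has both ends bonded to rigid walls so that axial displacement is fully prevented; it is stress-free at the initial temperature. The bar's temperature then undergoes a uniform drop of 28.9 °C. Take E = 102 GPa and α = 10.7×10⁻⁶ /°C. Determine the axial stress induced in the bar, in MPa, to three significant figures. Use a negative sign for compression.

Free thermal expansion αLΔT = 10.7e-6 · 12200 · -28.9 = -3.773 mm.
The walls impose strain ε = −(-3.773)/12200 = 3.0923e-04; σ = Eε = 102000 · 3.0923e-04 = 31.54 MPa.

31.5 MPa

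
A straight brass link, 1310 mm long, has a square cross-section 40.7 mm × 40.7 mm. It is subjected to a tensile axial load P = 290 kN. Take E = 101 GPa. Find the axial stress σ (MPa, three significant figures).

A = 1656 mm².
σ = N/A = 290000/1656 = 175.1 MPa.

175 MPa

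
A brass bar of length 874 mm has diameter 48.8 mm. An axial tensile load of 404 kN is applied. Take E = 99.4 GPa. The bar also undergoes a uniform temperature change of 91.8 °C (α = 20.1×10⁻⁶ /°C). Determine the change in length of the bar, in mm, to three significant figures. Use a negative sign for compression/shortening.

A = 1870 mm².
δ_mech = NL/(AE) = 404000·874/(1870·99400) = 1.899 mm.
δ_thermal = αLΔT = 20.1e-6·874·91.8 = 1.613 mm.
δ = δ_mech + δ_thermal = 3.512 mm.

3.51 mm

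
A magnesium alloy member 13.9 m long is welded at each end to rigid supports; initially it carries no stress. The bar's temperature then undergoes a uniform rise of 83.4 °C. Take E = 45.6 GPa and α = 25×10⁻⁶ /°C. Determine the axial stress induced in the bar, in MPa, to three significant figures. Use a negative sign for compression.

-95.1 MPa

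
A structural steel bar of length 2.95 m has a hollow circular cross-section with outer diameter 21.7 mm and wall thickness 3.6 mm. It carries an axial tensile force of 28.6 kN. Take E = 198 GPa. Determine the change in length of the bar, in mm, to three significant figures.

A = 204.7 mm².
δ_mech = NL/(AE) = 28600·2950/(204.7·198000) = 2.082 mm.

2.08 mm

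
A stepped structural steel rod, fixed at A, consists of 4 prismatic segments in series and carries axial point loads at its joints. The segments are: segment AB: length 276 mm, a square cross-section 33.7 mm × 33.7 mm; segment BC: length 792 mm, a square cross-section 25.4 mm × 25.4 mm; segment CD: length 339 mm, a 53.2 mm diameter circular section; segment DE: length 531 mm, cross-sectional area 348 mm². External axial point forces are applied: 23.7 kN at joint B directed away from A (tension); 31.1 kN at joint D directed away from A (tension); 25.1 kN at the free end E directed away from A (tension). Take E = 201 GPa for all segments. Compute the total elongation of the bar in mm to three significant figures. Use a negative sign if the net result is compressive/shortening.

Internal axial forces (sectioning from the free end, tension +): N_DE = 25.1 kN, N_CD = 56.2 kN, N_BC = 56.2 kN, N_AB = 79.9 kN.
A_AB = 1136 mm².
A_BC = 645.2 mm².
A_CD = 2223 mm².
δ_AB = 79900·276/(1136·201000) = 0.09661 mm
δ_BC = 56200·792/(645.2·201000) = 0.3432 mm
δ_CD = 56200·339/(2223·201000) = 0.04264 mm
δ_DE = 25100·531/(348·201000) = 0.1905 mm
δ = Σδ_i = 0.673 mm.

0.673 mm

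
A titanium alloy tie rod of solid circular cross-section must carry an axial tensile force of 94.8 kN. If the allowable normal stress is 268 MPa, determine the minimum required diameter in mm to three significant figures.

Required area A ≥ P/σ_allow = 94800/268 = 353.7 mm².
For a solid circular section, d ≥ √(4A/π) = 21.22 mm.

21.2 mm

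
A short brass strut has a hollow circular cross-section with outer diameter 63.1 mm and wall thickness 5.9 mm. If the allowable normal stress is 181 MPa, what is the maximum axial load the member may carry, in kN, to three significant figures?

A = 1060 mm².
P_max = σ_allow · A = 181 · 1060 = 191900 N = 191.9 kN.

192 kN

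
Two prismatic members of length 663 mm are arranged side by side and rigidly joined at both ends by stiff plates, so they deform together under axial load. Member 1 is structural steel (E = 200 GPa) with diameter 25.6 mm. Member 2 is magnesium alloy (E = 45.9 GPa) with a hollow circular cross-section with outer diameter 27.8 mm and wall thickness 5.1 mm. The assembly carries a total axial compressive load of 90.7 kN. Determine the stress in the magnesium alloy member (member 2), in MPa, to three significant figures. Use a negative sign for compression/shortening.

-34.8 MPa

A_1 = 514.7 mm².
A_2 = 363.7 mm².
Equal strain + equilibrium ⇒ each member carries load in proportion to AE: A₁E₁ = 102900000 N, A₂E₂ = 16690000 N, ΣAE = 119600000 N.
σ₂ = P·E₂/ΣAE = -90700·45900/119600000 = -34.8 MPa.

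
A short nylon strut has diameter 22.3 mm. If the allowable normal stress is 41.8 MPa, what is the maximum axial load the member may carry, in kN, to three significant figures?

16.3 kN

A = 390.6 mm².
P_max = σ_allow · A = 41.8 · 390.6 = 16330 N = 16.33 kN.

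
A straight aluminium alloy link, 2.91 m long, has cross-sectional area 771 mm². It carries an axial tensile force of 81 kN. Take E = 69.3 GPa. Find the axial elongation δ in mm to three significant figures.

δ_mech = NL/(AE) = 81000·2910/(771·69300) = 4.412 mm.

4.41 mm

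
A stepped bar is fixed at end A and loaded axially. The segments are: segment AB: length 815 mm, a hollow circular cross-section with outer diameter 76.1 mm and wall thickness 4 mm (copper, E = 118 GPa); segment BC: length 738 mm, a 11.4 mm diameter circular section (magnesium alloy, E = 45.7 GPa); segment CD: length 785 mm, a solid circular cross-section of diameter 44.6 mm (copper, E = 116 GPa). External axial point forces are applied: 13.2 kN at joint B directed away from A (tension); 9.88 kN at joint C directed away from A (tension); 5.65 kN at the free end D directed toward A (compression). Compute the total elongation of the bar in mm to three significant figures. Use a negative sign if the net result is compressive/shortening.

0.778 mm

Internal axial forces (sectioning from the free end, tension +): N_CD = -5.65 kN, N_BC = 4.23 kN, N_AB = 17.43 kN.
A_AB = 906 mm².
A_BC = 102.1 mm².
A_CD = 1562 mm².
δ_AB = 17430·815/(906·118000) = 0.1329 mm
δ_BC = 4230·738/(102.1·45700) = 0.6692 mm
δ_CD = -5650·785/(1562·116000) = -0.02447 mm
δ = Σδ_i = 0.7776 mm.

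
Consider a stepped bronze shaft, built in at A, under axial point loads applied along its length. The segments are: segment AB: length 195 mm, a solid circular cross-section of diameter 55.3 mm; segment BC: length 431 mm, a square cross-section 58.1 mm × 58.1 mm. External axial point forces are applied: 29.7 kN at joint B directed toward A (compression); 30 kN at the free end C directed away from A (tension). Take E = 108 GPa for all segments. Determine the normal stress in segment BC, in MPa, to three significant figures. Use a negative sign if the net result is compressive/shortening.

8.89 MPa

Internal axial forces (sectioning from the free end, tension +): N_BC = 30 kN, N_AB = 0.3 kN.
A_BC = 3376 mm².
σ_BC = N_BC/A_BC = 30000/3376 = 8.887 MPa.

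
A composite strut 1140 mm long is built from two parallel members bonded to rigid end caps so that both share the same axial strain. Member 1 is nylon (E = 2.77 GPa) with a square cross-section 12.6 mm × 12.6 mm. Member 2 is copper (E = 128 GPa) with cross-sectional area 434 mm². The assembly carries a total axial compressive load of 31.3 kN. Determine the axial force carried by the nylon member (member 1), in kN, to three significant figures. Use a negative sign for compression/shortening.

-0.246 kN

A_1 = 158.8 mm².
Equal strain + equilibrium ⇒ each member carries load in proportion to AE: A₁E₁ = 439800 N, A₂E₂ = 55550000 N, ΣAE = 55990000 N.
F₁ = P·A₁E₁/ΣAE = -31300·439800/55990000 = -245.8 N.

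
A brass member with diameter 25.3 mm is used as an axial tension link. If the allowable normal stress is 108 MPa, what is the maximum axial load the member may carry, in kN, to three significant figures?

54.3 kN

A = 502.7 mm².
P_max = σ_allow · A = 108 · 502.7 = 54290 N = 54.29 kN.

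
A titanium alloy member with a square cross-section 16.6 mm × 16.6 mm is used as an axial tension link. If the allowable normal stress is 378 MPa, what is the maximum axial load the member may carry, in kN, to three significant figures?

104 kN

A = 275.6 mm².
P_max = σ_allow · A = 378 · 275.6 = 104200 N = 104.2 kN.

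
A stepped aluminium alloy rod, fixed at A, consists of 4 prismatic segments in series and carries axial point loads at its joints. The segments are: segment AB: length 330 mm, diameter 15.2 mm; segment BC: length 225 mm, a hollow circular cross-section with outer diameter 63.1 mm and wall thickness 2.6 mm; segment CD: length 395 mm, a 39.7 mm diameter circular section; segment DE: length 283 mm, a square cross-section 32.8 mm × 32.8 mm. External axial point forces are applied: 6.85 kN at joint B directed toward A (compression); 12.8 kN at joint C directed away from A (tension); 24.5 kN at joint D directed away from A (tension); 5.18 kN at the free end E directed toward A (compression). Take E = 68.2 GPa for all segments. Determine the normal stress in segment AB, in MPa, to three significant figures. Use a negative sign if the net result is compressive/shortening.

139 MPa

Internal axial forces (sectioning from the free end, tension +): N_DE = -5.18 kN, N_CD = 19.32 kN, N_BC = 32.12 kN, N_AB = 25.27 kN.
A_AB = 181.5 mm².
σ_AB = N_AB/A_AB = 25270/181.5 = 139.3 MPa.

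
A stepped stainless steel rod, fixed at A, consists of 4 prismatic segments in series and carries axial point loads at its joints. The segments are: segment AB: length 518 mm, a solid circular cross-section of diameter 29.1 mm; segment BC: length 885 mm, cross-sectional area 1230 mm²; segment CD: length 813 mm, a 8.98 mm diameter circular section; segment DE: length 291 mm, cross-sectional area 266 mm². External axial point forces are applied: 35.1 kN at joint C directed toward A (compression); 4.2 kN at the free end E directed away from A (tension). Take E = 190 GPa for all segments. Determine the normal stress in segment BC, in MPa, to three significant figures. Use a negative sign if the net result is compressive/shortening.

Internal axial forces (sectioning from the free end, tension +): N_DE = 4.2 kN, N_CD = 4.2 kN, N_BC = -30.9 kN, N_AB = -30.9 kN.
σ_BC = N_BC/A_BC = -30900/1230 = -25.12 MPa.

-25.1 MPa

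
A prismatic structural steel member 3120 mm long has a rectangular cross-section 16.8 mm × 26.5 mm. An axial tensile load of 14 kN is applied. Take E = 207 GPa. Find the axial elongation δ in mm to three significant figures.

A = 445.2 mm².
δ_mech = NL/(AE) = 14000·3120/(445.2·207000) = 0.474 mm.

0.474 mm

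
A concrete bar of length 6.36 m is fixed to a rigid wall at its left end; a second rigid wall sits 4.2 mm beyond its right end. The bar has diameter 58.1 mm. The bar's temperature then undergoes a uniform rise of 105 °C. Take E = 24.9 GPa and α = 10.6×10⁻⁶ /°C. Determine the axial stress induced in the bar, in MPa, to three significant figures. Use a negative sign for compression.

-11.3 MPa

Free thermal expansion αLΔT = 10.6e-6 · 6360 · 105 = 7.079 mm.
The walls engage after the gap closes; constrained expansion = 7.079 − 4.2 = 2.879 mm.
The walls impose strain ε = −(2.879)/6360 = -4.5262e-04; σ = Eε = 24900 · -4.5262e-04 = -11.27 MPa.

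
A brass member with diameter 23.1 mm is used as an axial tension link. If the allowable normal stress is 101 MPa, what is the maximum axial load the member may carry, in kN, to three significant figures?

A = 419.1 mm².
P_max = σ_allow · A = 101 · 419.1 = 42330 N = 42.33 kN.

42.3 kN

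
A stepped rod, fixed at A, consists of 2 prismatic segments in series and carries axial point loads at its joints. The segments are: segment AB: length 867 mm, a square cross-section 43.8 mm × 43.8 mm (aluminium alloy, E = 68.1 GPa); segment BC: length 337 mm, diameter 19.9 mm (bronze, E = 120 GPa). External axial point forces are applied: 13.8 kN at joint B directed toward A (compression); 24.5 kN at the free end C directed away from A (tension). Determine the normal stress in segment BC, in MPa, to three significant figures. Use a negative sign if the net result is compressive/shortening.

78.8 MPa

Internal axial forces (sectioning from the free end, tension +): N_BC = 24.5 kN, N_AB = 10.7 kN.
A_BC = 311 mm².
σ_BC = N_BC/A_BC = 24500/311 = 78.77 MPa.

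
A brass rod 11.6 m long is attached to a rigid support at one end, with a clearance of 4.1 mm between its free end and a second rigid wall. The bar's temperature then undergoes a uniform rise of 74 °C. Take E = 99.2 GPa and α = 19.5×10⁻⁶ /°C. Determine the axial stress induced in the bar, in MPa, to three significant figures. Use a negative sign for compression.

-108 MPa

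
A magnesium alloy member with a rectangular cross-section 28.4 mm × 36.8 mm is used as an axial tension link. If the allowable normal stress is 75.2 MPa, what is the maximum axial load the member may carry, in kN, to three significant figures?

A = 1045 mm².
P_max = σ_allow · A = 75.2 · 1045 = 78590 N = 78.59 kN.

78.6 kN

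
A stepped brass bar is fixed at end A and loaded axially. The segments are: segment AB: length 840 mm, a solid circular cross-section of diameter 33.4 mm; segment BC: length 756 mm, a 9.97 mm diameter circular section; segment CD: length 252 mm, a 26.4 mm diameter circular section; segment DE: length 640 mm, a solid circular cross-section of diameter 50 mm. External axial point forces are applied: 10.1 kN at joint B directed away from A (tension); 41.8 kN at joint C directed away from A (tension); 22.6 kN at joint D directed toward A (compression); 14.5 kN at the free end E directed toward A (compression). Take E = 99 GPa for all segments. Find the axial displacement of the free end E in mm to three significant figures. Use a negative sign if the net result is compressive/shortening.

0.383 mm

Internal axial forces (sectioning from the free end, tension +): N_DE = -14.5 kN, N_CD = -37.1 kN, N_BC = 4.7 kN, N_AB = 14.8 kN.
A_AB = 876.2 mm².
A_BC = 78.07 mm².
A_CD = 547.4 mm².
A_DE = 1963 mm².
δ_AB = 14800·840/(876.2·99000) = 0.1433 mm
δ_BC = 4700·756/(78.07·99000) = 0.4597 mm
δ_CD = -37100·252/(547.4·99000) = -0.1725 mm
δ_DE = -14500·640/(1963·99000) = -0.04774 mm
δ = Σδ_i = 0.3828 mm.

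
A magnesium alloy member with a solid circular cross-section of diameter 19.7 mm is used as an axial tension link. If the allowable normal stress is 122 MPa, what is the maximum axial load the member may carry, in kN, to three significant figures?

37.2 kN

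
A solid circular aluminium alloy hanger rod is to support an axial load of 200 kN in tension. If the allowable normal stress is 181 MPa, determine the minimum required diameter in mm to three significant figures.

37.5 mm

Required area A ≥ P/σ_allow = 200000/181 = 1105 mm².
For a solid circular section, d ≥ √(4A/π) = 37.51 mm.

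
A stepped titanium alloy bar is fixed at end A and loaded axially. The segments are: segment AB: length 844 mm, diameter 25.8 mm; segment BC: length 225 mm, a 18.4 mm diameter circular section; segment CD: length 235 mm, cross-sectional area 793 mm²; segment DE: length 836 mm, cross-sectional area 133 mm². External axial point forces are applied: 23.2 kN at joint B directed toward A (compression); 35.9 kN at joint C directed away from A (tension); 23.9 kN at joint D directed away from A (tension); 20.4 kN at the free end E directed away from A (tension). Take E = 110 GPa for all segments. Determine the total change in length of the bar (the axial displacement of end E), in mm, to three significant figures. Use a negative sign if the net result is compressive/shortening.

2.74 mm

Internal axial forces (sectioning from the free end, tension +): N_DE = 20.4 kN, N_CD = 44.3 kN, N_BC = 80.2 kN, N_AB = 57 kN.
A_AB = 522.8 mm².
A_BC = 265.9 mm².
δ_AB = 57000·844/(522.8·110000) = 0.8366 mm
δ_BC = 80200·225/(265.9·110000) = 0.6169 mm
δ_CD = 44300·235/(793·110000) = 0.1193 mm
δ_DE = 20400·836/(133·110000) = 1.166 mm
δ = Σδ_i = 2.739 mm.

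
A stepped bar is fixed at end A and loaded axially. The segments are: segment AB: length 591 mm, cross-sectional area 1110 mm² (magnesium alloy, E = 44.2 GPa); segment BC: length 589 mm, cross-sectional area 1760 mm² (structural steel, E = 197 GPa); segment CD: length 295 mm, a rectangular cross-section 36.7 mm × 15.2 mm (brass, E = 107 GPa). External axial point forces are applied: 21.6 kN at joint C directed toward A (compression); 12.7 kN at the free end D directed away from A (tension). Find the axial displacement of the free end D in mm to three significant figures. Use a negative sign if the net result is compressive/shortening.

Internal axial forces (sectioning from the free end, tension +): N_CD = 12.7 kN, N_BC = -8.9 kN, N_AB = -8.9 kN.
A_CD = 557.8 mm².
δ_AB = -8900·591/(1110·44200) = -0.1072 mm
δ_BC = -8900·589/(1760·197000) = -0.01512 mm
δ_CD = 12700·295/(557.8·107000) = 0.06277 mm
δ = Σδ_i = -0.05956 mm.

-0.0596 mm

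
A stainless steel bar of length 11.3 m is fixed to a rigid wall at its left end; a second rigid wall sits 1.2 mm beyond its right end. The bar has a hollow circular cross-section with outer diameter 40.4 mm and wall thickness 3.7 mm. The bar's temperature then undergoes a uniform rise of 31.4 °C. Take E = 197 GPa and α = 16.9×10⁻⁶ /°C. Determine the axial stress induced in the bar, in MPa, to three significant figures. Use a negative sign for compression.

-83.6 MPa

Free thermal expansion αLΔT = 16.9e-6 · 11300 · 31.4 = 5.996 mm.
The walls engage after the gap closes; constrained expansion = 5.996 − 1.2 = 4.796 mm.
The walls impose strain ε = −(4.796)/11300 = -4.2447e-04; σ = Eε = 197000 · -4.2447e-04 = -83.62 MPa.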